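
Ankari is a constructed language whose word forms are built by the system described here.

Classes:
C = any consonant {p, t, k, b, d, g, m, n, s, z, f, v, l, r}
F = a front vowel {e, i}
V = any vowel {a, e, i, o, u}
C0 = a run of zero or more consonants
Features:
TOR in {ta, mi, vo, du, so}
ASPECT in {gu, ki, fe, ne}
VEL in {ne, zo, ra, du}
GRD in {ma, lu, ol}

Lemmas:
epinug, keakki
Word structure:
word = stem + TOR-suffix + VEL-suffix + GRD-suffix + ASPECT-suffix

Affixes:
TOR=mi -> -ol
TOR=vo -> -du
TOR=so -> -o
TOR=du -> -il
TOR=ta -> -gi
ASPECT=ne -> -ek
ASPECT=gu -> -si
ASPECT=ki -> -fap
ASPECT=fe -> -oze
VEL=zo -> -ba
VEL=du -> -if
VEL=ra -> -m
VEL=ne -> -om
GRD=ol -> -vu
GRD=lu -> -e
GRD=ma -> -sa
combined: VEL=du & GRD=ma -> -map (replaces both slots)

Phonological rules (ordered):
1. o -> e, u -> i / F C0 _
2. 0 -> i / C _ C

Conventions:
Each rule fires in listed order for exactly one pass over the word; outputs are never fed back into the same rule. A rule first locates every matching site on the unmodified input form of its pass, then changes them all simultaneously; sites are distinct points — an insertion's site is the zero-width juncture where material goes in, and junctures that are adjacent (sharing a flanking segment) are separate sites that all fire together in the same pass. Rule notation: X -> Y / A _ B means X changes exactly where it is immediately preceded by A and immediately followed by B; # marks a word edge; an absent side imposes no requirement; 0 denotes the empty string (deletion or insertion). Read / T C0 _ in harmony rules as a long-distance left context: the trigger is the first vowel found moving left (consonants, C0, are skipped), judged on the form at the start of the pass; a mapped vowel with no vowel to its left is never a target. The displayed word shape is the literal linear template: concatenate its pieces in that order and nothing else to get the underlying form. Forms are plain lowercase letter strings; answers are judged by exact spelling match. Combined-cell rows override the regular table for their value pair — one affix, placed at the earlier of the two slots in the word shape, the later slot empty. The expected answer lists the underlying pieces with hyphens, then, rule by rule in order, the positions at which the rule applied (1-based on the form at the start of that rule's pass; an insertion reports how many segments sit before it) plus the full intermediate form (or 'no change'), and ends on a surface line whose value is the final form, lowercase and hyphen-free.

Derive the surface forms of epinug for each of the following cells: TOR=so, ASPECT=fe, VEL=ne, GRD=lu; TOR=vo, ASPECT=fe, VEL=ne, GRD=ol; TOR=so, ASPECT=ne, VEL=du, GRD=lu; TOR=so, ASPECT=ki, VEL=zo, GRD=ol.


cell TOR=so, ASPECT=fe, VEL=ne, GRD=lu:
underlying: epinug-o-om-e-oze
1. o -> e, u -> i / F C0 _: fires at position(s) 5, 11: epinigoomeeze
2. 0 -> i / C _ C: no change
surface: epinigoomeeze

cell TOR=vo, ASPECT=fe, VEL=ne, GRD=ol:
underlying: epinug-du-om-vu-oze
1. o -> e, u -> i / F C0 _: fires at position(s) 5: epinigduomvuoze
2. 0 -> i / C _ C: inserts after position(s) 6, 10: epinigiduomivuoze
surface: epinigiduomivuoze

cell TOR=so, ASPECT=ne, VEL=du, GRD=lu:
underlying: epinug-o-if-e-ek
1. o -> e, u -> i / F C0 _: fires at position(s) 5: epinigoifeek
2. 0 -> i / C _ C: no change
surface: epinigoifeek

cell TOR=so, ASPECT=ki, VEL=zo, GRD=ol:
underlying: epinug-o-ba-vu-fap
1. o -> e, u -> i / F C0 _: fires at position(s) 5: epinigobavufap
2. 0 -> i / C _ C: no change
surface: epinigobavufap


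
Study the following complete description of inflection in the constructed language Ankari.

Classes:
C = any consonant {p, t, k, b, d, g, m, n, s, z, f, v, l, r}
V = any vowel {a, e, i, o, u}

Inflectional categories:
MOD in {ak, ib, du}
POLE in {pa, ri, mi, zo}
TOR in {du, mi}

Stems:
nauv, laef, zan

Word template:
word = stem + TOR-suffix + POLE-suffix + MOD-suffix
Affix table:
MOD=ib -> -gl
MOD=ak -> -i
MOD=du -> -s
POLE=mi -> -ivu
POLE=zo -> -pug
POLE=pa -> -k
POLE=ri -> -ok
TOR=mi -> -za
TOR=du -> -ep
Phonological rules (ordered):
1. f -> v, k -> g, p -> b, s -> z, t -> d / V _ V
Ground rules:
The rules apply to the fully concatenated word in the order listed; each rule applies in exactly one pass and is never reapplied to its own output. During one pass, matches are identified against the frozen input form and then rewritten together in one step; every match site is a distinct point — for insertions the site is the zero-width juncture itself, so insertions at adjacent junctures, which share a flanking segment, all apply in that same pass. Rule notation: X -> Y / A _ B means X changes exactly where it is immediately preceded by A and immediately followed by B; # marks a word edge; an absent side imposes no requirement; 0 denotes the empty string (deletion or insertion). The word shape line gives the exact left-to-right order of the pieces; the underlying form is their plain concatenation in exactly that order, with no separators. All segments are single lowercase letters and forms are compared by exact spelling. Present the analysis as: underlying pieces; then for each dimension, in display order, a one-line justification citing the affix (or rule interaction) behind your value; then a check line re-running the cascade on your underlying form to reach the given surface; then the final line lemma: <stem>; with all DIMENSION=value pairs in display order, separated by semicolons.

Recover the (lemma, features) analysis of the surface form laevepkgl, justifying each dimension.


underlying: laef-ep-k-gl
MOD=ib - signalled by the affix -gl
POLE=pa - signalled by the affix -k
TOR=du - signalled by the affix -ep
check: laefepkgl -> laevepkgl
lemma: laef; MOD=ib; POLE=pa; TOR=du


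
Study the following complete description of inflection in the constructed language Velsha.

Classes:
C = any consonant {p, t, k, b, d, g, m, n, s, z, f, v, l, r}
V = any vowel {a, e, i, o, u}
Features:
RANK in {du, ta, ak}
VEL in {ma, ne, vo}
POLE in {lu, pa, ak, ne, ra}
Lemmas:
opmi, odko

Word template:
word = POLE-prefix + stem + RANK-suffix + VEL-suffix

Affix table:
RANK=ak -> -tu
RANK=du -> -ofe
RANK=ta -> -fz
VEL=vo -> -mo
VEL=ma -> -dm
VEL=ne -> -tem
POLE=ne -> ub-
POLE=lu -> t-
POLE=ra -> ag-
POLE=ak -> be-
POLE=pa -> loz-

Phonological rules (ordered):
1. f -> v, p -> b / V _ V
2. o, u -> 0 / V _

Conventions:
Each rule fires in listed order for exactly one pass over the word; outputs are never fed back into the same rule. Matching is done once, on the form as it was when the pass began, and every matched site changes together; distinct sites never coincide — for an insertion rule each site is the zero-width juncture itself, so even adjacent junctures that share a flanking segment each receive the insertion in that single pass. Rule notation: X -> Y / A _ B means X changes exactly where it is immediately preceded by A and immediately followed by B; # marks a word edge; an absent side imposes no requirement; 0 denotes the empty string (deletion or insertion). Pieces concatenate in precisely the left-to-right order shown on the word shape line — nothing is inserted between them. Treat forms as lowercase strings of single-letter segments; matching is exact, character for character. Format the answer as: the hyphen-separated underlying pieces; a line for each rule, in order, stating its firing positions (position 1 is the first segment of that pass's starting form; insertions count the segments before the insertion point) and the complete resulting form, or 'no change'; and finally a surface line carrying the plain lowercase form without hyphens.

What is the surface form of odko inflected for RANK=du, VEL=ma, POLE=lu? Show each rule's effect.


underlying: t-odko-ofe-dm
1. f -> v, p -> b / V _ V: fires at position(s) 7: todkoovedm
2. o, u -> 0 / V _: fires at position(s) 6: todkovedm
surface: todkovedm


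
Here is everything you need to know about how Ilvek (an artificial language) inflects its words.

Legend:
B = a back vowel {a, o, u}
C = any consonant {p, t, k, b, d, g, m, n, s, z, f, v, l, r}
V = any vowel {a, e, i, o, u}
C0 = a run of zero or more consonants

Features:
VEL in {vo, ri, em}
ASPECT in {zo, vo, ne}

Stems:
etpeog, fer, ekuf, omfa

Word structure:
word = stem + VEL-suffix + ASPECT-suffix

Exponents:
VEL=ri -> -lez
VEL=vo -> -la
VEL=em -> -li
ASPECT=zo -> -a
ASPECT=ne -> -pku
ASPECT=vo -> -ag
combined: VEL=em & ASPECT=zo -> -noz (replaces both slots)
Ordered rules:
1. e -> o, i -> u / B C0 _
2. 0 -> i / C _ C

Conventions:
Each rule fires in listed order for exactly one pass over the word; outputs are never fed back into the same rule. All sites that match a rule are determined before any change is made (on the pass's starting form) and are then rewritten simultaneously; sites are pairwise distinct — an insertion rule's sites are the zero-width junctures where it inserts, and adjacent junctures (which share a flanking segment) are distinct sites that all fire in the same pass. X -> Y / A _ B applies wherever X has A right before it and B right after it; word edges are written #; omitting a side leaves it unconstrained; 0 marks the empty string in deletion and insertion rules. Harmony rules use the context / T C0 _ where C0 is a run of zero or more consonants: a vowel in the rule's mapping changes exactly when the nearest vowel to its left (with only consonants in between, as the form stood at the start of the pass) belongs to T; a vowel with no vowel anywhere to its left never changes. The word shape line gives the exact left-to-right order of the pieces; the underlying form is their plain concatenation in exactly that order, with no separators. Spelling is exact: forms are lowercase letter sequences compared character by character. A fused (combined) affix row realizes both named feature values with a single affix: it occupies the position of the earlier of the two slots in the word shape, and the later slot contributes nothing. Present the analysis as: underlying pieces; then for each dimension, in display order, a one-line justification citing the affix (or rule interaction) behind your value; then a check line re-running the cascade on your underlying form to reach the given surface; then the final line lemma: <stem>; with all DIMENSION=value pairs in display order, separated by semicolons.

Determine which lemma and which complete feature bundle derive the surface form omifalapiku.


underlying: omfa-la-pku
VEL=vo - signalled by the affix -la
ASPECT=ne - signalled by the affix -pku
check: omfalapku -> omfalapku -> omifalapiku
lemma: omfa; VEL=vo; ASPECT=ne


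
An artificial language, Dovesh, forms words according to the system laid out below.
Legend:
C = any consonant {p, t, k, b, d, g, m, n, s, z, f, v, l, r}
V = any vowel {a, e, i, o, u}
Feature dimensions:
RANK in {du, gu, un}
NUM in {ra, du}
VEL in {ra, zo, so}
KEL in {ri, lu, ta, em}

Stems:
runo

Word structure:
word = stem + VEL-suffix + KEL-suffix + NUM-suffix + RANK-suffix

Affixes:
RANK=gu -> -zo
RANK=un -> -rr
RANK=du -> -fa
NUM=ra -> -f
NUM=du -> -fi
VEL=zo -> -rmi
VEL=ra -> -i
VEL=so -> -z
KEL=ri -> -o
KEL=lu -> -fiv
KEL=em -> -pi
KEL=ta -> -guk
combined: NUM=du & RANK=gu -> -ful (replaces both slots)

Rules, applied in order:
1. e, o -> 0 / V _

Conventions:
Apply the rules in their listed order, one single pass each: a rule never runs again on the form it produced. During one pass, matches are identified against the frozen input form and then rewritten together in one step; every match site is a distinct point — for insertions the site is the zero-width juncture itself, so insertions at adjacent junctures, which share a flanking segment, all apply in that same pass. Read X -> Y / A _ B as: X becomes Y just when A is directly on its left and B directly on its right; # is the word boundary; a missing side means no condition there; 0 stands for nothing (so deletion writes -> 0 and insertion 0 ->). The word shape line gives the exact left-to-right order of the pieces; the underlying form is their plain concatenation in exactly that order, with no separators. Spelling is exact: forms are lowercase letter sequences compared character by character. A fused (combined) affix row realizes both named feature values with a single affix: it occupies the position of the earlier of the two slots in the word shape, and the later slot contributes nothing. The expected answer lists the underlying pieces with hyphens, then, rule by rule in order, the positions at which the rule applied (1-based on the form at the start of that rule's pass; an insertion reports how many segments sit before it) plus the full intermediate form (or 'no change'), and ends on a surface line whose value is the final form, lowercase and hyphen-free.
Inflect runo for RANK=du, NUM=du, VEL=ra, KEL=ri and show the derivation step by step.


underlying: runo-i-o-fi-fa
1. e, o -> 0 / V _: fires at position(s) 6: runoififa
surface: runoififa


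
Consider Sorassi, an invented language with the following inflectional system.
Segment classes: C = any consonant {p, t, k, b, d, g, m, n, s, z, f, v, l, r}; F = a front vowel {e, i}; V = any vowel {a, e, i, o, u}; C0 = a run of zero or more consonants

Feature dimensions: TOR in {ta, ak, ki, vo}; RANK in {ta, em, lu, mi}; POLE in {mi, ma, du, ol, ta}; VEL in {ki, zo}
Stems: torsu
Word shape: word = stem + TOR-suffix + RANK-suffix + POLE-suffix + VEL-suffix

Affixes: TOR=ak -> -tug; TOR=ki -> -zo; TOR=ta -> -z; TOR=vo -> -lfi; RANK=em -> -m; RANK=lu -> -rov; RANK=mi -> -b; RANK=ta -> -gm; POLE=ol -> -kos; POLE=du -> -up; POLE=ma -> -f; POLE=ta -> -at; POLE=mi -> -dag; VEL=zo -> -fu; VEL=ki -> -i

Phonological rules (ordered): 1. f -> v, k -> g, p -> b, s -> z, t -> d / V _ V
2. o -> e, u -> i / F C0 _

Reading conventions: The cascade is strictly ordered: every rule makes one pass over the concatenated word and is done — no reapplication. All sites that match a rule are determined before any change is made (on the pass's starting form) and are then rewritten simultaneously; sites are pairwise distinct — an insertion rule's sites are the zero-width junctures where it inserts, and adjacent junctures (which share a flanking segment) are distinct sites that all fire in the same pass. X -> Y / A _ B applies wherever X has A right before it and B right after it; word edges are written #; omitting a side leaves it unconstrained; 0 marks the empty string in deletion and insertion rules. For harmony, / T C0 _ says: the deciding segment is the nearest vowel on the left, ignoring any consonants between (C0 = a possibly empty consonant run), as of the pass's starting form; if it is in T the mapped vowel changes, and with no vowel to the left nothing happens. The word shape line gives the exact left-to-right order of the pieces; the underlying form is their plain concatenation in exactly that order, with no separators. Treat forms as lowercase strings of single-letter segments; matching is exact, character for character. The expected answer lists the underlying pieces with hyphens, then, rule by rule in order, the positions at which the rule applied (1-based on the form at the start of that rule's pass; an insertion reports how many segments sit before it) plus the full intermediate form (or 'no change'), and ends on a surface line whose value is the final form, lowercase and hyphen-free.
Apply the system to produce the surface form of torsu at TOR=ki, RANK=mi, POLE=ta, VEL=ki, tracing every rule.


underlying: torsu-zo-b-at-i
1. f -> v, k -> g, p -> b, s -> z, t -> d / V _ V: fires at position(s) 10: torsuzobadi
2. o -> e, u -> i / F C0 _: no change
surface: torsuzobadi


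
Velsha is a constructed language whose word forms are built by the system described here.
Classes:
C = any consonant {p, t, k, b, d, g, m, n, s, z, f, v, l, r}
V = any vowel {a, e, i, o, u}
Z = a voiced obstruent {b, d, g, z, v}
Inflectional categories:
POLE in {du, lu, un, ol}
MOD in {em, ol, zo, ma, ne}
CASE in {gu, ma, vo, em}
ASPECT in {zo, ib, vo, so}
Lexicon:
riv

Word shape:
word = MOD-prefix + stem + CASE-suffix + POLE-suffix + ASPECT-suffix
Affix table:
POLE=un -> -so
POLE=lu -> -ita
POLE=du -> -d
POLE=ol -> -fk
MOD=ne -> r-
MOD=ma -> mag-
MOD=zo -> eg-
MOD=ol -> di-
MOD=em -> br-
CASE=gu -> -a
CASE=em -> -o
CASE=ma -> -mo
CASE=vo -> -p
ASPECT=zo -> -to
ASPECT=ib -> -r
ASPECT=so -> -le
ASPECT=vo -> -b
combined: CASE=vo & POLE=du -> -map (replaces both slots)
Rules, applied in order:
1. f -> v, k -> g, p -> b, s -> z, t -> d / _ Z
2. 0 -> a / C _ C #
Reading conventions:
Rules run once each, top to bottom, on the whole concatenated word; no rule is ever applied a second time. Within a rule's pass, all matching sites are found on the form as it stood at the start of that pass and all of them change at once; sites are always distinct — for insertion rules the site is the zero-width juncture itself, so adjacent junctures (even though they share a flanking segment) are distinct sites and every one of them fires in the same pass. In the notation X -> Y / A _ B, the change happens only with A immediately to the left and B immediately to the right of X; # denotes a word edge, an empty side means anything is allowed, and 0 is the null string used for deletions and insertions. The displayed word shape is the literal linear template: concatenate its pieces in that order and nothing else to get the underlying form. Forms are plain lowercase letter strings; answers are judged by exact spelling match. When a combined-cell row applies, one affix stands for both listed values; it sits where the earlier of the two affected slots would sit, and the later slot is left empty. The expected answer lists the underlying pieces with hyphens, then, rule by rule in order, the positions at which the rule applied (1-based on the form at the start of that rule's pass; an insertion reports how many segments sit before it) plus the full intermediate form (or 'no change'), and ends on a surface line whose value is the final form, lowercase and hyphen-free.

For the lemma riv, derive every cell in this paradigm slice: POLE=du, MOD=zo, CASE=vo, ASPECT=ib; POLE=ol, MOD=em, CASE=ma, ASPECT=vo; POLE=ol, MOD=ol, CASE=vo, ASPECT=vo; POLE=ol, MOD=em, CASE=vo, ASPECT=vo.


cell POLE=du, MOD=zo, CASE=vo, ASPECT=ib:
underlying: eg-riv-map-r
1. f -> v, k -> g, p -> b, s -> z, t -> d / _ Z: no change
2. 0 -> a / C _ C #: inserts after position(s) 8: egrivmapar
surface: egrivmapar

cell POLE=ol, MOD=em, CASE=ma, ASPECT=vo:
underlying: br-riv-mo-fk-b
1. f -> v, k -> g, p -> b, s -> z, t -> d / _ Z: fires at position(s) 9: brrivmofgb
2. 0 -> a / C _ C #: inserts after position(s) 9: brrivmofgab
surface: brrivmofgab

cell POLE=ol, MOD=ol, CASE=vo, ASPECT=vo:
underlying: di-riv-p-fk-b
1. f -> v, k -> g, p -> b, s -> z, t -> d / _ Z: fires at position(s) 8: dirivpfgb
2. 0 -> a / C _ C #: inserts after position(s) 8: dirivpfgab
surface: dirivpfgab

cell POLE=ol, MOD=em, CASE=vo, ASPECT=vo:
underlying: br-riv-p-fk-b
1. f -> v, k -> g, p -> b, s -> z, t -> d / _ Z: fires at position(s) 8: brrivpfgb
2. 0 -> a / C _ C #: inserts after position(s) 8: brrivpfgab
surface: brrivpfgab


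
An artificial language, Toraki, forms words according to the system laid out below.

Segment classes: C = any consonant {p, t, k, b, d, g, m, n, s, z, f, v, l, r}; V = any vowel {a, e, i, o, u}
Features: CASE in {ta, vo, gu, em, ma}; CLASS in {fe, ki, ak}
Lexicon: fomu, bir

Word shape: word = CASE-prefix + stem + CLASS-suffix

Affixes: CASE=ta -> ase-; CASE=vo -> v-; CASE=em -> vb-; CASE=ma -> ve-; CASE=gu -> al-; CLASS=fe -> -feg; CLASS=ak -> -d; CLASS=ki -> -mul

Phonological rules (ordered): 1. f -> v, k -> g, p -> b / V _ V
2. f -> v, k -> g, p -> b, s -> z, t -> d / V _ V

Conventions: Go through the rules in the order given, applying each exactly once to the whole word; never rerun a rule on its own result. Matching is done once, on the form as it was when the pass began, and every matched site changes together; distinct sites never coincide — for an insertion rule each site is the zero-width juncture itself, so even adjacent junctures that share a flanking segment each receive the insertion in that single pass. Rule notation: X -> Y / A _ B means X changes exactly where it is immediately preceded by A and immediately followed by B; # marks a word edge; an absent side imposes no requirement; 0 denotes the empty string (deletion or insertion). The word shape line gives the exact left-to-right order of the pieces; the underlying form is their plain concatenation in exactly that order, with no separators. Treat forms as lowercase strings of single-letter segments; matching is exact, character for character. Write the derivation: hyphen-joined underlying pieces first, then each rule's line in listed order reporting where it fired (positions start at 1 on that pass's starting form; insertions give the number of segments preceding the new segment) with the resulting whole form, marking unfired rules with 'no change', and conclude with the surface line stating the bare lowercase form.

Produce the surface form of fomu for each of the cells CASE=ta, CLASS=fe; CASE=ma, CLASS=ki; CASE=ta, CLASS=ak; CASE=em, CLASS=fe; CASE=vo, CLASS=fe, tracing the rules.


cell CASE=ta, CLASS=fe:
underlying: ase-fomu-feg
1. f -> v, k -> g, p -> b / V _ V: fires at position(s) 4, 8: asevomuveg
2. f -> v, k -> g, p -> b, s -> z, t -> d / V _ V: fires at position(s) 2: azevomuveg
surface: azevomuveg

cell CASE=ma, CLASS=ki:
underlying: ve-fomu-mul
1. f -> v, k -> g, p -> b / V _ V: fires at position(s) 3: vevomumul
2. f -> v, k -> g, p -> b, s -> z, t -> d / V _ V: no change
surface: vevomumul

cell CASE=ta, CLASS=ak:
underlying: ase-fomu-d
1. f -> v, k -> g, p -> b / V _ V: fires at position(s) 4: asevomud
2. f -> v, k -> g, p -> b, s -> z, t -> d / V _ V: fires at position(s) 2: azevomud
surface: azevomud

cell CASE=em, CLASS=fe:
underlying: vb-fomu-feg
1. f -> v, k -> g, p -> b / V _ V: fires at position(s) 7: vbfomuveg
2. f -> v, k -> g, p -> b, s -> z, t -> d / V _ V: no change
surface: vbfomuveg

cell CASE=vo, CLASS=fe:
underlying: v-fomu-feg
1. f -> v, k -> g, p -> b / V _ V: fires at position(s) 6: vfomuveg
2. f -> v, k -> g, p -> b, s -> z, t -> d / V _ V: no change
surface: vfomuveg


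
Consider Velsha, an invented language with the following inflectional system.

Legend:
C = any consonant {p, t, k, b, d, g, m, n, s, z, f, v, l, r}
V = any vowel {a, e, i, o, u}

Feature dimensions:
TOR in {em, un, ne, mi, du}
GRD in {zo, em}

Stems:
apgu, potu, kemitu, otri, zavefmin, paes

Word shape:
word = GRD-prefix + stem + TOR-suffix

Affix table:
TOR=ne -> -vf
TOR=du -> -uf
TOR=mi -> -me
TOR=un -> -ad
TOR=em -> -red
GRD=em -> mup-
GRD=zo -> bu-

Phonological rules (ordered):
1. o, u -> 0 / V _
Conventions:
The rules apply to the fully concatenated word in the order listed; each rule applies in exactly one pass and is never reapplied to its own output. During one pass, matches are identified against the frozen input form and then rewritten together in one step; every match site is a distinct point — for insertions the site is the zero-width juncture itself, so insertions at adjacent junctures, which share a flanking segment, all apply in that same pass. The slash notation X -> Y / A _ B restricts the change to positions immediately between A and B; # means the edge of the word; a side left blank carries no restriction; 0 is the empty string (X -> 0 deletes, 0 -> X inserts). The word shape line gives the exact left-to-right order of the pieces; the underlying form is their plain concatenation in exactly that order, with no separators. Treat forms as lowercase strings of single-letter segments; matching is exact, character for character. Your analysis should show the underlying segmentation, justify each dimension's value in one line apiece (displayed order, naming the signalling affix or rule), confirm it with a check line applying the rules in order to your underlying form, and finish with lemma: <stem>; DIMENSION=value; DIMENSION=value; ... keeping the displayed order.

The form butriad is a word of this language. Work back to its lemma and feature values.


underlying: bu-otri-ad
TOR=un - signalled by the affix -ad
GRD=zo - signalled by the affix bu-
check: buotriad -> butriad
lemma: otri; TOR=un; GRD=zo


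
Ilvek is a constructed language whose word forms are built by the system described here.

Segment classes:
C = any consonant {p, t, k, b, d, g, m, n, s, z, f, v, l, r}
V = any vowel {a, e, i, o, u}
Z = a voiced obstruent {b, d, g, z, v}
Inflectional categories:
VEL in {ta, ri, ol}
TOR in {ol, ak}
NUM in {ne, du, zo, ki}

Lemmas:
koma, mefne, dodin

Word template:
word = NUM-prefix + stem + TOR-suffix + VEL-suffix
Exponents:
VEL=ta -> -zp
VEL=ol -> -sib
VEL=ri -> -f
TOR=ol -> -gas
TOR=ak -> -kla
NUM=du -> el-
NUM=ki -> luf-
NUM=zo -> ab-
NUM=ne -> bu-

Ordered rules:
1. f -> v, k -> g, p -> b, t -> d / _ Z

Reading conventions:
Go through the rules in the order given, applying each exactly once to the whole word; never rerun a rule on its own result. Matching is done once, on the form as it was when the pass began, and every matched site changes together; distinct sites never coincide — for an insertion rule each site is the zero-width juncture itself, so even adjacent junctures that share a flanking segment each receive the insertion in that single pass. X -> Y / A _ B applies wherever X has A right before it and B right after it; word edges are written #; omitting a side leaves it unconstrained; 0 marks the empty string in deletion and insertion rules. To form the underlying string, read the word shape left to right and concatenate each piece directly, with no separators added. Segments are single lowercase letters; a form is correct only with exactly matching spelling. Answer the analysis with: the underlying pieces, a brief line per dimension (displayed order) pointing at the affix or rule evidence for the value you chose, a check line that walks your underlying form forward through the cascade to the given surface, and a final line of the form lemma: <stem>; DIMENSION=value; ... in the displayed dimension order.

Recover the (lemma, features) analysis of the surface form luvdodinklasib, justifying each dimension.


underlying: luf-dodin-kla-sib
VEL=ol - signalled by the affix -sib
TOR=ak - signalled by the affix -kla
NUM=ki - signalled by the affix luf-
check: lufdodinklasib -> luvdodinklasib
lemma: dodin; VEL=ol; TOR=ak; NUM=ki


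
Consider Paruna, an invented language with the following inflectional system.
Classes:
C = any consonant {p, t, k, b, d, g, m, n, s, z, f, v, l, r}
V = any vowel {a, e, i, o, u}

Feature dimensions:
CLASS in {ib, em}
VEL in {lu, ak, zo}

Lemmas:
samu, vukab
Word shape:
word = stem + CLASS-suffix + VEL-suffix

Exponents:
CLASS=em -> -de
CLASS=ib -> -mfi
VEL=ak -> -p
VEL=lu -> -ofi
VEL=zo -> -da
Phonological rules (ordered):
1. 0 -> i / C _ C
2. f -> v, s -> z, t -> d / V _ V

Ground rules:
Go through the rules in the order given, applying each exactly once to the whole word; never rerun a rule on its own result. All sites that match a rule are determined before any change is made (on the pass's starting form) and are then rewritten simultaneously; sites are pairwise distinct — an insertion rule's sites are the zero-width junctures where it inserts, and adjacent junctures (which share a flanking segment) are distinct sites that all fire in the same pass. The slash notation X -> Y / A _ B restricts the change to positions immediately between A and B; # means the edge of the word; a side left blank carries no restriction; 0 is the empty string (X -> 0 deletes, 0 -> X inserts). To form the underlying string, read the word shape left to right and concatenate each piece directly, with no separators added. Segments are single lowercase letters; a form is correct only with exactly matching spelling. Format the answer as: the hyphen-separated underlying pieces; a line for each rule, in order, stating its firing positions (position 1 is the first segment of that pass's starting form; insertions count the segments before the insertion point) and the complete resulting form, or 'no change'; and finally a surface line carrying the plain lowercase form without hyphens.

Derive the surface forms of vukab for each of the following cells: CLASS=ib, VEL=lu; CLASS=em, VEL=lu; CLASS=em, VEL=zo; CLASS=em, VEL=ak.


cell CLASS=ib, VEL=lu:
underlying: vukab-mfi-ofi
1. 0 -> i / C _ C: inserts after position(s) 5, 6: vukabimifiofi
2. f -> v, s -> z, t -> d / V _ V: fires at position(s) 9, 12: vukabimiviovi
surface: vukabimiviovi

cell CLASS=em, VEL=lu:
underlying: vukab-de-ofi
1. 0 -> i / C _ C: inserts after position(s) 5: vukabideofi
2. f -> v, s -> z, t -> d / V _ V: fires at position(s) 10: vukabideovi
surface: vukabideovi

cell CLASS=em, VEL=zo:
underlying: vukab-de-da
1. 0 -> i / C _ C: inserts after position(s) 5: vukabideda
2. f -> v, s -> z, t -> d / V _ V: no change
surface: vukabideda

cell CLASS=em, VEL=ak:
underlying: vukab-de-p
1. 0 -> i / C _ C: inserts after position(s) 5: vukabidep
2. f -> v, s -> z, t -> d / V _ V: no change
surface: vukabidep


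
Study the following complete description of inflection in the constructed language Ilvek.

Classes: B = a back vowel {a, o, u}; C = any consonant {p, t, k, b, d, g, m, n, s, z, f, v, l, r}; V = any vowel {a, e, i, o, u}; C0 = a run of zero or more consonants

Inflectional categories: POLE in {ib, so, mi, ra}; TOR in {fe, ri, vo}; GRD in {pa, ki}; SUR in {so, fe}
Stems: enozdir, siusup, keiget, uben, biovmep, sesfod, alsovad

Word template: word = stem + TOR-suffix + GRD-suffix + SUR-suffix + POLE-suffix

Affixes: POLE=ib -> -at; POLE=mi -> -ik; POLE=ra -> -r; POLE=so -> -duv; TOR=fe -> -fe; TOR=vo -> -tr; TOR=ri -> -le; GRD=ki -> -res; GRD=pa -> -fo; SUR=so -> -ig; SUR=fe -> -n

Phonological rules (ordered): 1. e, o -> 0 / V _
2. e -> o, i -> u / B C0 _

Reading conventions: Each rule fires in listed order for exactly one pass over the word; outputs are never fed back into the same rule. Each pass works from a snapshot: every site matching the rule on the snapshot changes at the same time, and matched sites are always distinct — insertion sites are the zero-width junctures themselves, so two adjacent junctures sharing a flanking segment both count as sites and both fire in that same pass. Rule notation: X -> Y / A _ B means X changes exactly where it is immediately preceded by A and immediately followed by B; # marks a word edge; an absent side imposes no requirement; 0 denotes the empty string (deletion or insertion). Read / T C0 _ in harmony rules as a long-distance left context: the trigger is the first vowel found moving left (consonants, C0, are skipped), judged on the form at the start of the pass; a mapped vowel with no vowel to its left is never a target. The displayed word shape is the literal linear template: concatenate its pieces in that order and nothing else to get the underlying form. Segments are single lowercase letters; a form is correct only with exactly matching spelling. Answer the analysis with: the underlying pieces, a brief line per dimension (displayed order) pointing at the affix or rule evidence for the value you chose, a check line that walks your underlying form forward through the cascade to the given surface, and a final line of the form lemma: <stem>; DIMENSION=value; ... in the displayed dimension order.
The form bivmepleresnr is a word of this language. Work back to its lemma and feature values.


underlying: biovmep-le-res-n-r
POLE=ra - signalled by the affix -r
TOR=ri - signalled by the affix -le
GRD=ki - signalled by the affix -res
SUR=fe - signalled by the affix -n
check: biovmepleresnr -> bivmepleresnr -> bivmepleresnr
lemma: biovmep; POLE=ra; TOR=ri; GRD=ki; SUR=fe


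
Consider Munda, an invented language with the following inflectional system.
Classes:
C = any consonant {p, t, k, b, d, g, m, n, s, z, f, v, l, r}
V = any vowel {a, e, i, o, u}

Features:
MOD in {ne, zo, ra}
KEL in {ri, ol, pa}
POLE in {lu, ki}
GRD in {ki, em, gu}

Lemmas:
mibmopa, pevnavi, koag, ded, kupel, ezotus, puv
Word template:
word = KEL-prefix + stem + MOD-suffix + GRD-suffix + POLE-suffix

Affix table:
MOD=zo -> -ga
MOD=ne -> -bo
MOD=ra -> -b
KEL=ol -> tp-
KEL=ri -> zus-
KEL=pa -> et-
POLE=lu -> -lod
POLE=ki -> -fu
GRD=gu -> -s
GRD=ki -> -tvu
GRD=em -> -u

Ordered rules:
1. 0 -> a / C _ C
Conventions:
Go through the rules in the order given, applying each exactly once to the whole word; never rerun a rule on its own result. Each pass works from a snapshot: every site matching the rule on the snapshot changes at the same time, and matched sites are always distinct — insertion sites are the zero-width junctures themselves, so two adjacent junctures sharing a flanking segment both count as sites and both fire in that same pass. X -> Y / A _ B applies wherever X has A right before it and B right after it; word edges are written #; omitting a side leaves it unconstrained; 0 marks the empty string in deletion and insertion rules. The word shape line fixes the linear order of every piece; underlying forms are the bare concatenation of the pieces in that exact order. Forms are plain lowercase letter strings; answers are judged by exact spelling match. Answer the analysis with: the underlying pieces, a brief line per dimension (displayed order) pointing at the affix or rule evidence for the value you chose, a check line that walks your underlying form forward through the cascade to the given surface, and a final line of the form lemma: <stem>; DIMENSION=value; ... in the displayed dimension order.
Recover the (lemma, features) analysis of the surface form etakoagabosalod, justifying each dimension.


underlying: et-koag-bo-s-lod
MOD=ne - signalled by the affix -bo
KEL=pa - signalled by the affix et-
POLE=lu - signalled by the affix -lod
GRD=gu - signalled by the affix -s
check: etkoagboslod -> etakoagabosalod
lemma: koag; MOD=ne; KEL=pa; POLE=lu; GRD=gu


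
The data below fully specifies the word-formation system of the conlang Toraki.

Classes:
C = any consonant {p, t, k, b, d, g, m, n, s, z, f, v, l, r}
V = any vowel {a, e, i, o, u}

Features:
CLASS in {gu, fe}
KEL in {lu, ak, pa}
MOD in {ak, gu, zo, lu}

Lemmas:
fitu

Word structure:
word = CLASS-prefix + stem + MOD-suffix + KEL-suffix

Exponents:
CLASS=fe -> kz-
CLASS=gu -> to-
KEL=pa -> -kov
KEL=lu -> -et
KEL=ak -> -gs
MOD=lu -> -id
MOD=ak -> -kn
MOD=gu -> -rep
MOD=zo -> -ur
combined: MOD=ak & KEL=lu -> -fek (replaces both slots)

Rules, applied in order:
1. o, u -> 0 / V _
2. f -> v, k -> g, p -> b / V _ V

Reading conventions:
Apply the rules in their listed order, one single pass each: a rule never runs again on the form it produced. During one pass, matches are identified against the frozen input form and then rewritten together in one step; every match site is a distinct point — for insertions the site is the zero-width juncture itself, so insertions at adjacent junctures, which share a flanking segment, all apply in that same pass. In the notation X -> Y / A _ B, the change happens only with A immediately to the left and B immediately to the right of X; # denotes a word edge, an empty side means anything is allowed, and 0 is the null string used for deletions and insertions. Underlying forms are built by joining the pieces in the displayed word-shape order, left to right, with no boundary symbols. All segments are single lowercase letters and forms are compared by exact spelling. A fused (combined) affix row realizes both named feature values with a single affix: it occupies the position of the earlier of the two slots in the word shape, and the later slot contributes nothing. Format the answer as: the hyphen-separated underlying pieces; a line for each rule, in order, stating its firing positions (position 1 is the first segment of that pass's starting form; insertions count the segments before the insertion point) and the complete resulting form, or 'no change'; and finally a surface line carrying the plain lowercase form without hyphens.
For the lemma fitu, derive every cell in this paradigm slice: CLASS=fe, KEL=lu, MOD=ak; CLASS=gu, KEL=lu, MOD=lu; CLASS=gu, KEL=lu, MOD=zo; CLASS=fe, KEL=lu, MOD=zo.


cell CLASS=fe, KEL=lu, MOD=ak:
underlying: kz-fitu-fek
1. o, u -> 0 / V _: no change
2. f -> v, k -> g, p -> b / V _ V: fires at position(s) 7: kzfituvek
surface: kzfituvek

cell CLASS=gu, KEL=lu, MOD=lu:
underlying: to-fitu-id-et
1. o, u -> 0 / V _: no change
2. f -> v, k -> g, p -> b / V _ V: fires at position(s) 3: tovituidet
surface: tovituidet

cell CLASS=gu, KEL=lu, MOD=zo:
underlying: to-fitu-ur-et
1. o, u -> 0 / V _: fires at position(s) 7: tofituret
2. f -> v, k -> g, p -> b / V _ V: fires at position(s) 3: tovituret
surface: tovituret

cell CLASS=fe, KEL=lu, MOD=zo:
underlying: kz-fitu-ur-et
1. o, u -> 0 / V _: fires at position(s) 7: kzfituret
2. f -> v, k -> g, p -> b / V _ V: no change
surface: kzfituret


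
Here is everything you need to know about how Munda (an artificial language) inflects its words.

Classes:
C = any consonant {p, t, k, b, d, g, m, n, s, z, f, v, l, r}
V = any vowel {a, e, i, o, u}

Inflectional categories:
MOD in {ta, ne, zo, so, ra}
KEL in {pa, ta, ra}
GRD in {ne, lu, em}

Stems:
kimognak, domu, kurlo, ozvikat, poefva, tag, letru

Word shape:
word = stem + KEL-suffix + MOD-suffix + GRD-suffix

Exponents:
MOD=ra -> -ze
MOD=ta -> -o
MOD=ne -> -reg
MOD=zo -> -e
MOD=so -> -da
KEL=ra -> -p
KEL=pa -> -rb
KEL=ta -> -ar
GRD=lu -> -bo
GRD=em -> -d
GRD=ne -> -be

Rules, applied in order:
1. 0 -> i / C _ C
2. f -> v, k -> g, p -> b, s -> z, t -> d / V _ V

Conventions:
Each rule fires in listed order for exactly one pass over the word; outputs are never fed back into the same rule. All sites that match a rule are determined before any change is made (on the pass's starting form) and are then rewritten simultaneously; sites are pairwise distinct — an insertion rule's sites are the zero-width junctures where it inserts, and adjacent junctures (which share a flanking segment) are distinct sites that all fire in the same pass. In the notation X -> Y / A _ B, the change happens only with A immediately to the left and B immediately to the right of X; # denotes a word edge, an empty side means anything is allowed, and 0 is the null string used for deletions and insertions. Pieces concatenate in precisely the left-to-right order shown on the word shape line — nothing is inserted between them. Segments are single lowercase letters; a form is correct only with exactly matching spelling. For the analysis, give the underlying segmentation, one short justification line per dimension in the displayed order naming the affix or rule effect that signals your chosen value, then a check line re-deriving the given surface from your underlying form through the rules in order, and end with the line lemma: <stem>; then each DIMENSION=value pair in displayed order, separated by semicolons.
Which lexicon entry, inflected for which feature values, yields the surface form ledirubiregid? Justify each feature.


underlying: letru-p-reg-d
MOD=ne - signalled by the affix -reg
KEL=ra - signalled by the affix -p
GRD=em - signalled by the affix -d
check: letrupregd -> letirupiregid -> ledirubiregid
lemma: letru; MOD=ne; KEL=ra; GRD=em


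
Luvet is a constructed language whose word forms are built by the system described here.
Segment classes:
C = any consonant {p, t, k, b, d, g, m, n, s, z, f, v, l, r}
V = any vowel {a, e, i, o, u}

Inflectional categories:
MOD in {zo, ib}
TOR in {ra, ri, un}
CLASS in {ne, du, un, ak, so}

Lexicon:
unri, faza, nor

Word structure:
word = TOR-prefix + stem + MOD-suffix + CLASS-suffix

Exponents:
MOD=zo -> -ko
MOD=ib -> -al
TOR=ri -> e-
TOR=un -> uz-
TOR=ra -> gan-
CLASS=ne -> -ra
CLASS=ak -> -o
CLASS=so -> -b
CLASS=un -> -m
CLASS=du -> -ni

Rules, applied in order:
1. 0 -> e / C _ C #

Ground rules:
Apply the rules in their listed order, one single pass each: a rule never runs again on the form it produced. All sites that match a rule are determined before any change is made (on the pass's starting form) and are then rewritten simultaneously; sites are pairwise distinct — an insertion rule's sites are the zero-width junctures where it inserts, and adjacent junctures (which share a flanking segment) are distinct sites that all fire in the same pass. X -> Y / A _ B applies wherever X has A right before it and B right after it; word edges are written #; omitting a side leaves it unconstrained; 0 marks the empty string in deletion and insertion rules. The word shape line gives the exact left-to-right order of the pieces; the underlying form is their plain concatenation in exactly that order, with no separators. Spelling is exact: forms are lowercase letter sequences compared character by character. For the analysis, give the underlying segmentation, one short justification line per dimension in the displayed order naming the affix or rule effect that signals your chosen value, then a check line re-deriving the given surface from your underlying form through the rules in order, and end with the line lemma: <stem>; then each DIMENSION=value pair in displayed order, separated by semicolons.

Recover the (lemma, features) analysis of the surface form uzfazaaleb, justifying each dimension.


underlying: uz-faza-al-b
MOD=ib - signalled by the affix -al
TOR=un - signalled by the affix uz-
CLASS=so - signalled by the affix -b
check: uzfazaalb -> uzfazaaleb
lemma: faza; MOD=ib; TOR=un; CLASS=so
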